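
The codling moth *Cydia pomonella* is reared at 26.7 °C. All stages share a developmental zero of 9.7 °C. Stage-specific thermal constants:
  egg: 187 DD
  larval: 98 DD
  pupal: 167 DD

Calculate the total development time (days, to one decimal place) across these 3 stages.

Daily accumulation at 26.7 °C = 26.7 − 9.7 = 17.0 DD/day.
Total K = 187 + 98 + 167 = 452 DD.
Total duration = 452 / 17.0 = 26.588 ≈ 26.6 days.

26.6 days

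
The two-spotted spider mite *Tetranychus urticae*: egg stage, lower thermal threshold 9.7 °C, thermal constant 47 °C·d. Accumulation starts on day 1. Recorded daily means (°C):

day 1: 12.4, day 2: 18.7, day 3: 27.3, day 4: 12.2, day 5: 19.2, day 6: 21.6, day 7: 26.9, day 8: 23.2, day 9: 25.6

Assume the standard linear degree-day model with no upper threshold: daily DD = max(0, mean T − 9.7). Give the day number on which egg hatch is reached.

day 6

Daily DD above 9.7 °C: 2.7, 9.0, 17.6, 2.5, 9.5, 11.9, 17.2, 13.5, 15.9.
Cumulative: 2.7, 11.7, 29.3, 31.8, 41.3, 53.2, 70.4, 83.9, 99.8.
The total first reaches 47 DD on day 6.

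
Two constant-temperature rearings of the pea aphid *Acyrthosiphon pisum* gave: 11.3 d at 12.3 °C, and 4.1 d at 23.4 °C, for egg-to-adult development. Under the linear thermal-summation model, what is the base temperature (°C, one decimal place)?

6.0 °C

Under the model K = D·(T − T_b), so D₁·(T₁ − T_b) = D₂·(T₂ − T_b).
11.3·(12.3 − T_b) = 4.1·(23.4 − T_b)
T_b = (11.3·12.3 − 4.1·23.4) / (11.3 − 4.1) = 43.05 / 7.2 = 5.979 °C ≈ 6.0 °C.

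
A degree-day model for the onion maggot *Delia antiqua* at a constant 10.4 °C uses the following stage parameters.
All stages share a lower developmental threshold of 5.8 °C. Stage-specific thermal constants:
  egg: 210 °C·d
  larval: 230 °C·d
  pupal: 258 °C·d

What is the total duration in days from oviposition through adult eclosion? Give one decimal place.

151.7 days

Daily accumulation at 10.4 °C = 10.4 − 5.8 = 4.6 DD/day.
Total K = 210 + 230 + 258 = 698 DD.
Total duration = 698 / 4.6 = 151.739 ≈ 151.7 days.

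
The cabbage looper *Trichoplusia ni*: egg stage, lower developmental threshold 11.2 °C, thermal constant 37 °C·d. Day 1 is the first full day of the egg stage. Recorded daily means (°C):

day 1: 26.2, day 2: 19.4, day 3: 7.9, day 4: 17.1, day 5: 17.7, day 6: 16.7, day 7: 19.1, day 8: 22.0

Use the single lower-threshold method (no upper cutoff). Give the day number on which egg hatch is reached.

Daily DD above 11.2 °C: 15.0, 8.2, 0.0, 5.9, 6.5, 5.5, 7.9, 10.8.
Cumulative: 15.0, 23.2, 23.2, 29.1, 35.6, 41.1, 49.0, 59.8.
The total first reaches 37 DD on day 6.

day 6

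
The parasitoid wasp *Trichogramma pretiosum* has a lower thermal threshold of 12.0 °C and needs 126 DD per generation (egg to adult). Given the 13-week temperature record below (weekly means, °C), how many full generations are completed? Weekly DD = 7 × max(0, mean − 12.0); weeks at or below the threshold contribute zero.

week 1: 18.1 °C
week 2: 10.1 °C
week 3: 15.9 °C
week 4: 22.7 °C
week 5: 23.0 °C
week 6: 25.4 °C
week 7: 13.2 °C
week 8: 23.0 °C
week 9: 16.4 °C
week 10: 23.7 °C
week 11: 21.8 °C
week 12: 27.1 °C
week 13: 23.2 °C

Weekly DD (7 × max(0, T̄ − 12.0)): 42.7, 0.0, 27.3, 74.9, 77.0, 93.8, 8.4, 77.0, 30.8, 81.9, 68.6, 105.7, 78.4.
Season total = 766.5 DD.
Complete generations = ⌊766.5 / 126⌋ = 6.

6 generations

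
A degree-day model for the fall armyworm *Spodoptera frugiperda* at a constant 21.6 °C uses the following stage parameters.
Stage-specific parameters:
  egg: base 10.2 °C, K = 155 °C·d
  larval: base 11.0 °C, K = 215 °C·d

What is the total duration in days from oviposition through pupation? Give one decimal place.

33.9 days

egg: 155 / (21.6 − 10.2) = 155 / 11.4 = 13.596 d.
larval: 215 / (21.6 − 11.0) = 215 / 10.6 = 20.283 d.
Sum = 33.880 ≈ 33.9 days.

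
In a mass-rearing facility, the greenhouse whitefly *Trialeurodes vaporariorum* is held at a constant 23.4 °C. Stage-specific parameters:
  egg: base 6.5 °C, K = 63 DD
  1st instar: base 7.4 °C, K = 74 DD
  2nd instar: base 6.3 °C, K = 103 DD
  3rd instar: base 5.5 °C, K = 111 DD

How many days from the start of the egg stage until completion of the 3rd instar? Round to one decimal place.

egg: 63 / (23.4 − 6.5) = 63 / 16.9 = 3.728 d.
1st instar: 74 / (23.4 − 7.4) = 74 / 16.0 = 4.625 d.
2nd instar: 103 / (23.4 − 6.3) = 103 / 17.1 = 6.023 d.
3rd instar: 111 / (23.4 − 5.5) = 111 / 17.9 = 6.201 d.
Sum = 20.577 ≈ 20.6 days.

20.6 days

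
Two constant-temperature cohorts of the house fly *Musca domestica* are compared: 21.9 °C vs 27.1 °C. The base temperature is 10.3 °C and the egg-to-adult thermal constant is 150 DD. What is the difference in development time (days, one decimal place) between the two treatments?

At 21.9 °C: 150 / (21.9 − 10.3) = 150 / 11.6 = 12.931 d.
At 27.1 °C: 150 / (27.1 − 10.3) = 150 / 16.8 = 8.929 d.
Difference = |12.931 − 8.929| = 4.002 ≈ 4.0 days.

4.0 days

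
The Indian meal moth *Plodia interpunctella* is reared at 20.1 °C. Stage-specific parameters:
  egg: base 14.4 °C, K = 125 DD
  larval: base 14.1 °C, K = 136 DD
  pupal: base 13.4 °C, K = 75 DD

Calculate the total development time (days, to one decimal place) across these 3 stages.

egg: 125 / (20.1 − 14.4) = 125 / 5.7 = 21.930 d.
larval: 136 / (20.1 − 14.1) = 136 / 6.0 = 22.667 d.
pupal: 75 / (20.1 − 13.4) = 75 / 6.7 = 11.194 d.
Sum = 55.791 ≈ 55.8 days.

55.8 days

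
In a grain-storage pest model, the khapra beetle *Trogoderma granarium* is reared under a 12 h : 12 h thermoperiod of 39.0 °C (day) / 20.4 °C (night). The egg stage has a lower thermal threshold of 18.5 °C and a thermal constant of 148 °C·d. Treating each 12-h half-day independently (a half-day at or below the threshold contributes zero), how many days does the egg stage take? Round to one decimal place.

Day half: max(0, 39.0 − 18.5) × 0.5 = 20.5 × 0.5 = 10.25 DD.
Night half: max(0, 20.4 − 18.5) × 0.5 = 1.9 × 0.5 = 0.95 DD.
Per 24 h: 11.20 DD/day.
Duration = 148 / 11.20 = 13.214 ≈ 13.2 days.

13.2 days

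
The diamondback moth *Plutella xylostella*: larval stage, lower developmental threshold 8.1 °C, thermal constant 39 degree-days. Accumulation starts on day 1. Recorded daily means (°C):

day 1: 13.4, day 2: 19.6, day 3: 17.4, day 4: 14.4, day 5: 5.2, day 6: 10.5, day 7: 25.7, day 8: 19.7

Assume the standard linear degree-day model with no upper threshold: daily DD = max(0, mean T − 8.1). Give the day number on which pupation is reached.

Daily DD above 8.1 °C: 5.3, 11.5, 9.3, 6.3, 0.0, 2.4, 17.6, 11.6.
Cumulative: 5.3, 16.8, 26.1, 32.4, 32.4, 34.8, 52.4, 64.0.
The total first reaches 39 DD on day 7.

day 7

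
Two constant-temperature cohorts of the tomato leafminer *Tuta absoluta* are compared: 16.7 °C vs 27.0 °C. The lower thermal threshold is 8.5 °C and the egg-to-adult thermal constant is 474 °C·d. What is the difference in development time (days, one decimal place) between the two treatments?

32.2 days

At 16.7 °C: 474 / (16.7 − 8.5) = 474 / 8.2 = 57.805 d.
At 27.0 °C: 474 / (27.0 − 8.5) = 474 / 18.5 = 25.622 d.
Difference = |57.805 − 25.622| = 32.183 ≈ 32.2 days.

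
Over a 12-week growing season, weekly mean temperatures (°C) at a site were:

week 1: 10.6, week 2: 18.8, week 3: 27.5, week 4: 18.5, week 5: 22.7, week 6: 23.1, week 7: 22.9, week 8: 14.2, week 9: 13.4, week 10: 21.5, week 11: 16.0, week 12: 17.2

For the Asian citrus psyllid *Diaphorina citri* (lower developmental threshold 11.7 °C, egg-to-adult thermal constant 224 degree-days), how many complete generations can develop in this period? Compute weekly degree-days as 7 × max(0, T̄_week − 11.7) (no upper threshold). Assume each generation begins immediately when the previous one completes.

Weekly DD (7 × max(0, T̄ − 11.7)): 0.0, 49.7, 110.6, 47.6, 77.0, 79.8, 78.4, 17.5, 11.9, 68.6, 30.1, 38.5.
Season total = 609.7 DD.
Complete generations = ⌊609.7 / 224⌋ = 2.

2 generations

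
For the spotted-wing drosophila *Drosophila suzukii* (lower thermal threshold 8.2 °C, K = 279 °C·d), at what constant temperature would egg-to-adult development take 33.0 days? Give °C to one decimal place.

16.7 °C

Required daily accumulation = 279 / 33.0 = 8.455 DD/day.
T = T_base + 8.455 = 8.2 + 8.455 = 16.655 ≈ 16.7 °C.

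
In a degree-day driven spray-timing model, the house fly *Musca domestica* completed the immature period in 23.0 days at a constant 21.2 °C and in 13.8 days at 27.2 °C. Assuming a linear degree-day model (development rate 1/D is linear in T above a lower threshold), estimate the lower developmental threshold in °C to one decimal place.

12.2 °C

Linear rate model ⇒ the product D·(T − T_b) is constant across temperatures.
23.0·(21.2 − T_b) = 13.8·(27.2 − T_b)
T_b = (23.0·21.2 − 13.8·27.2) / (23.0 − 13.8) = 112.24 / 9.2 = 12.200 °C ≈ 12.2 °C.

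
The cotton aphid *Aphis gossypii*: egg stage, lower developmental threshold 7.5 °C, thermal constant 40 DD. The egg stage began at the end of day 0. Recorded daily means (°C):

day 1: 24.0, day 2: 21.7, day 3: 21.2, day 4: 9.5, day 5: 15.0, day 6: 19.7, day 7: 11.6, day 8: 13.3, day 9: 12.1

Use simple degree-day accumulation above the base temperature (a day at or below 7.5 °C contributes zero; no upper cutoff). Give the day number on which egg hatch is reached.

day 3

Daily DD above 7.5 °C: 16.5, 14.2, 13.7, 2.0, 7.5, 12.2, 4.1, 5.8, 4.6.
Cumulative: 16.5, 30.7, 44.4, 46.4, 53.9, 66.1, 70.2, 76.0, 80.6.
The total first reaches 40 DD on day 3.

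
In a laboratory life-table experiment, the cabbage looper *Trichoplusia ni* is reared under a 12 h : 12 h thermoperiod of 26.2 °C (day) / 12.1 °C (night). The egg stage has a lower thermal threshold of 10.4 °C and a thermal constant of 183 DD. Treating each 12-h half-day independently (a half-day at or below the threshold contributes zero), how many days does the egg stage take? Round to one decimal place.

Day half: max(0, 26.2 − 10.4) × 0.5 = 15.8 × 0.5 = 7.90 DD.
Night half: max(0, 12.1 − 10.4) × 0.5 = 1.7 × 0.5 = 0.85 DD.
Per 24 h: 8.75 DD/day.
Duration = 183 / 8.75 = 20.914 ≈ 20.9 days.

20.9 days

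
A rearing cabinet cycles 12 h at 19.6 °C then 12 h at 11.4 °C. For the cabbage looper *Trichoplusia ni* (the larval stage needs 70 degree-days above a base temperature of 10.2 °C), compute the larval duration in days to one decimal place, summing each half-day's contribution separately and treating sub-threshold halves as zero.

Day half: max(0, 19.6 − 10.2) × 0.5 = 9.4 × 0.5 = 4.70 DD.
Night half: max(0, 11.4 − 10.2) × 0.5 = 1.2 × 0.5 = 0.60 DD.
Per 24 h: 5.30 DD/day.
Duration = 70 / 5.30 = 13.208 ≈ 13.2 days.

13.2 days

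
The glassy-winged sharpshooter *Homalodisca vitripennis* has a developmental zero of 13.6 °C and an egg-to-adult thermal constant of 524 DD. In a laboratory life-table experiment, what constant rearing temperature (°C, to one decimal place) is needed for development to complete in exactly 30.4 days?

Required daily accumulation = 524 / 30.4 = 17.237 DD/day.
T = T_base + 17.237 = 13.6 + 17.237 = 30.837 ≈ 30.8 °C.

30.8 °C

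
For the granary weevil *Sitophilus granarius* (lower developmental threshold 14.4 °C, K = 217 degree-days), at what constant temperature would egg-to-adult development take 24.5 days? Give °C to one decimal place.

23.3 °C

Required daily accumulation = 217 / 24.5 = 8.857 DD/day.
T = T_base + 8.857 = 14.4 + 8.857 = 23.257 ≈ 23.3 °C.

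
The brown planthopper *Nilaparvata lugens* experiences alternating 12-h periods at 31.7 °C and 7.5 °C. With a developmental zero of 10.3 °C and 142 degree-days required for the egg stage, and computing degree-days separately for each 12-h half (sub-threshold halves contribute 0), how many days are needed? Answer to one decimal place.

Day half: max(0, 31.7 − 10.3) × 0.5 = 21.4 × 0.5 = 10.70 DD.
Night half: max(0, 7.5 − 10.3) × 0.5 = 0.0 × 0.5 = 0.00 DD.
Per 24 h: 10.70 DD/day.
Duration = 142 / 10.70 = 13.271 ≈ 13.3 days.

13.3 days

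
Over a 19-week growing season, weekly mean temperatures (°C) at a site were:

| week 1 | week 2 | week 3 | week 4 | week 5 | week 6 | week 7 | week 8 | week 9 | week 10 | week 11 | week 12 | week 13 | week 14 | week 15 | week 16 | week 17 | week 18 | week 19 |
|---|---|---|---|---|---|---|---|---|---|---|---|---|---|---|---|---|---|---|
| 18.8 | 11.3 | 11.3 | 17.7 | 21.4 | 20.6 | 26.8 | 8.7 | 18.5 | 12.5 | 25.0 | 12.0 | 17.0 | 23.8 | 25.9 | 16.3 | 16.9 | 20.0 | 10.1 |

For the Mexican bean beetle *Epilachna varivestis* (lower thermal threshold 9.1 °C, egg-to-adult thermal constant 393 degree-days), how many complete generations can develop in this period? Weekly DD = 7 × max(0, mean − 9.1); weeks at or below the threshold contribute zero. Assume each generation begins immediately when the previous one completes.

Weekly DD (7 × max(0, T̄ − 9.1)): 67.9, 15.4, 15.4, 60.2, 86.1, 80.5, 123.9, 0.0, 65.8, 23.8, 111.3, 20.3, 55.3, 102.9, 117.6, 50.4, 54.6, 76.3, 7.0.
Season total = 1134.7 DD.
Complete generations = ⌊1134.7 / 393⌋ = 2.

2 generations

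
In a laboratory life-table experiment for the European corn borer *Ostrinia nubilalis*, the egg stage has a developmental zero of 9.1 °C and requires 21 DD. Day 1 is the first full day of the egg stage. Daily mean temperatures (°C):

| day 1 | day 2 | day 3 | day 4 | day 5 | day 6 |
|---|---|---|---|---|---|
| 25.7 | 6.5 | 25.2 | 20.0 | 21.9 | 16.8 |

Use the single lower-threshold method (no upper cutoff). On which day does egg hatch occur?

Daily DD above 9.1 °C: 16.6, 0.0, 16.1, 10.9, 12.8, 7.7.
Cumulative: 16.6, 16.6, 32.7, 43.6, 56.4, 64.1.
The total first reaches 21 DD on day 3.

day 3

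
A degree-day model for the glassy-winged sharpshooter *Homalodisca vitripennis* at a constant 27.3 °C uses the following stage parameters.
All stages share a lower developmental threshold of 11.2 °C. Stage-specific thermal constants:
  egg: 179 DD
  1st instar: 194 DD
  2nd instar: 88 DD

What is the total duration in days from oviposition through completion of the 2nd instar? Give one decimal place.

28.6 days

Daily accumulation at 27.3 °C = 27.3 − 11.2 = 16.1 DD/day.
Total K = 179 + 194 + 88 = 461 DD.
Total duration = 461 / 16.1 = 28.634 ≈ 28.6 days.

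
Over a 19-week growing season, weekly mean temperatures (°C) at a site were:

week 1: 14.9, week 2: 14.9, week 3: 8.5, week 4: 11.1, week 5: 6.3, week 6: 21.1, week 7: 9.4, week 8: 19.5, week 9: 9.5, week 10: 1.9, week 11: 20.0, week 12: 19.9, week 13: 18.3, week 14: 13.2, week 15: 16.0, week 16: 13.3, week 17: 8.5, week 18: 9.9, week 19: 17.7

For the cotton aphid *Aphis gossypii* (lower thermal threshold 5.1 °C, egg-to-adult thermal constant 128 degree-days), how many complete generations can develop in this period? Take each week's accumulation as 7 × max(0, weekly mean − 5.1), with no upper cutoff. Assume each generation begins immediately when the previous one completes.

8 generations

Weekly DD (7 × max(0, T̄ − 5.1)): 68.6, 68.6, 23.8, 42.0, 8.4, 112.0, 30.1, 100.8, 30.8, 0.0, 104.3, 103.6, 92.4, 56.7, 76.3, 57.4, 23.8, 33.6, 88.2.
Season total = 1121.4 DD.
Complete generations = ⌊1121.4 / 128⌋ = 8.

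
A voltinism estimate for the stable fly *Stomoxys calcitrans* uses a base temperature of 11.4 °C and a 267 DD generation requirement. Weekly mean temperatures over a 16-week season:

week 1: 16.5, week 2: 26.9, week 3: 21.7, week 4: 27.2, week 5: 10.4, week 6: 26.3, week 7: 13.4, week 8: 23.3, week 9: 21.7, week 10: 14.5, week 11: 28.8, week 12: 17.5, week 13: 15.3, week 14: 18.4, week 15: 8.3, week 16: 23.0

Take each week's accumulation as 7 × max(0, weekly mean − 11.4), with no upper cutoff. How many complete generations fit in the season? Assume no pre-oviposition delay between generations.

3 generations

Weekly DD (7 × max(0, T̄ − 11.4)): 35.7, 108.5, 72.1, 110.6, 0.0, 104.3, 14.0, 83.3, 72.1, 21.7, 121.8, 42.7, 27.3, 49.0, 0.0, 81.2.
Season total = 944.3 DD.
Complete generations = ⌊944.3 / 267⌋ = 3.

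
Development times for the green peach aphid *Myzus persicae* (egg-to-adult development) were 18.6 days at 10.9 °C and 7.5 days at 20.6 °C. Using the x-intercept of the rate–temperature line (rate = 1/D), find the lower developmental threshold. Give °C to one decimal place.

Linear rate model ⇒ the product D·(T − T_b) is constant across temperatures.
18.6·(10.9 − T_b) = 7.5·(20.6 − T_b)
T_b = (18.6·10.9 − 7.5·20.6) / (18.6 − 7.5) = 48.24 / 11.1 = 4.346 °C ≈ 4.3 °C.

4.3 °C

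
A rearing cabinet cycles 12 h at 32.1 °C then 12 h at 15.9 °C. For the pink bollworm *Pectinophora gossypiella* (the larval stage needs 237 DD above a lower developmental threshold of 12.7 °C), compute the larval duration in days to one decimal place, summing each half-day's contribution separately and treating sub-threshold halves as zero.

21.0 days

Day half: max(0, 32.1 − 12.7) × 0.5 = 19.4 × 0.5 = 9.70 DD.
Night half: max(0, 15.9 − 12.7) × 0.5 = 3.2 × 0.5 = 1.60 DD.
Per 24 h: 11.30 DD/day.
Duration = 237 / 11.30 = 20.973 ≈ 21.0 days.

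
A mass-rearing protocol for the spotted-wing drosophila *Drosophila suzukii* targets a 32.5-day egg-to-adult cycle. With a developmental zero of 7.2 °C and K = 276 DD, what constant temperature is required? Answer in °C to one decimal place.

Required daily accumulation = 276 / 32.5 = 8.492 DD/day.
T = T_base + 8.492 = 7.2 + 8.492 = 15.692 ≈ 15.7 °C.

15.7 °C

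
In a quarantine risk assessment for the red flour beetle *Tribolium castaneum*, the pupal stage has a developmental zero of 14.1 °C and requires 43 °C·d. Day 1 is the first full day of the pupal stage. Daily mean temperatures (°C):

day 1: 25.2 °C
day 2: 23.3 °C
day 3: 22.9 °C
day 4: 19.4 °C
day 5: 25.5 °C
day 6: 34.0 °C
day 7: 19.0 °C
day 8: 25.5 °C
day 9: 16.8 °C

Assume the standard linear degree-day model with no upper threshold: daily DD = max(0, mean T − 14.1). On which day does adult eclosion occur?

Daily DD above 14.1 °C: 11.1, 9.2, 8.8, 5.3, 11.4, 19.9, 4.9, 11.4, 2.7.
Cumulative: 11.1, 20.3, 29.1, 34.4, 45.8, 65.7, 70.6, 82.0, 84.7.
The total first reaches 43 DD on day 5.

day 5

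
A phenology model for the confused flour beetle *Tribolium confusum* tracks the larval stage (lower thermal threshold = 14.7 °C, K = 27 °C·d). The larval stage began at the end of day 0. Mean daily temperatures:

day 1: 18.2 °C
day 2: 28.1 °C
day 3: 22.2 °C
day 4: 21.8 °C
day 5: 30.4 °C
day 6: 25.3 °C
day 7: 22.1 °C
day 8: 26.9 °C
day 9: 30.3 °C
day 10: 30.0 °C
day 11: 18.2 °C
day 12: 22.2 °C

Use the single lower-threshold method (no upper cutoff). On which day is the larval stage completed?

day 4

Daily DD above 14.7 °C: 3.5, 13.4, 7.5, 7.1, 15.7, 10.6, 7.4, 12.2, 15.6, 15.3, 3.5, 7.5.
Cumulative: 3.5, 16.9, 24.4, 31.5, 47.2, 57.8, 65.2, 77.4, 93.0, 108.3, 111.8, 119.3.
The total first reaches 27 DD on day 4.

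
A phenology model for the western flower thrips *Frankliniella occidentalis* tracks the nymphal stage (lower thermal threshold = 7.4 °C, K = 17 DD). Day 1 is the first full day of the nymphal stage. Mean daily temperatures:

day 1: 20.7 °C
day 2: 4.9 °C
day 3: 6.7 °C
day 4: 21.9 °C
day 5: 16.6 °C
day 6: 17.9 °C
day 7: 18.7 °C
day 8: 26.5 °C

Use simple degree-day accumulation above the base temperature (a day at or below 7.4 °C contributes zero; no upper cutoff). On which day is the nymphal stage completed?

day 4

Daily DD above 7.4 °C: 13.3, 0.0, 0.0, 14.5, 9.2, 10.5, 11.3, 19.1.
Cumulative: 13.3, 13.3, 13.3, 27.8, 37.0, 47.5, 58.8, 77.9.
The total first reaches 17 DD on day 4.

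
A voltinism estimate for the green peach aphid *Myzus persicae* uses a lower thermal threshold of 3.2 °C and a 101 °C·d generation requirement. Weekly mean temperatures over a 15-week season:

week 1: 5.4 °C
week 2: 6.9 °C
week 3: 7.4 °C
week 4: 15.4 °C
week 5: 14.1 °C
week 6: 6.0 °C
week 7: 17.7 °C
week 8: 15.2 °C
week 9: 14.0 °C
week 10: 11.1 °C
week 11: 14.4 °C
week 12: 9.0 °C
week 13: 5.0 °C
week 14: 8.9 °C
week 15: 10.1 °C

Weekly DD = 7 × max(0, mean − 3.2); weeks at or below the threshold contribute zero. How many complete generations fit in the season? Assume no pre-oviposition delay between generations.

Weekly DD (7 × max(0, T̄ − 3.2)): 15.4, 25.9, 29.4, 85.4, 76.3, 19.6, 101.5, 84.0, 75.6, 55.3, 78.4, 40.6, 12.6, 39.9, 48.3.
Season total = 788.2 DD.
Complete generations = ⌊788.2 / 101⌋ = 7.

7 generations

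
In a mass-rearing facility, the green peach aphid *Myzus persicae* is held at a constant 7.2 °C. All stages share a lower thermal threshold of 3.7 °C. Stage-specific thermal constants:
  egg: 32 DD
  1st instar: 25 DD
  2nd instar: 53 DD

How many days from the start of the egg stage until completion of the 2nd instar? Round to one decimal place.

31.4 days

Daily accumulation at 7.2 °C = 7.2 − 3.7 = 3.5 DD/day.
Total K = 32 + 25 + 53 = 110 DD.
Total duration = 110 / 3.5 = 31.429 ≈ 31.4 days.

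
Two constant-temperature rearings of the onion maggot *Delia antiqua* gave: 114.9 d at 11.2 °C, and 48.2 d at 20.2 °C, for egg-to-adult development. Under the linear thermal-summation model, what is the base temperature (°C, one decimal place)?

4.7 °C

Under the model K = D·(T − T_b), so D₁·(T₁ − T_b) = D₂·(T₂ − T_b).
114.9·(11.2 − T_b) = 48.2·(20.2 − T_b)
T_b = (114.9·11.2 − 48.2·20.2) / (114.9 − 48.2) = 313.24 / 66.7 = 4.696 °C ≈ 4.7 °C.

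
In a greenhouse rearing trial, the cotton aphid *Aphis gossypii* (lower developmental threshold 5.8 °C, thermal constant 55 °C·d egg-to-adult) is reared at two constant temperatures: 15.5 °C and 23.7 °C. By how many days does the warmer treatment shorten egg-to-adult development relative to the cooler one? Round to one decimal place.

2.6 days

At 15.5 °C: 55 / (15.5 − 5.8) = 55 / 9.7 = 5.670 d.
At 23.7 °C: 55 / (23.7 − 5.8) = 55 / 17.9 = 3.073 d.
Difference = |5.670 − 3.073| = 2.597 ≈ 2.6 days.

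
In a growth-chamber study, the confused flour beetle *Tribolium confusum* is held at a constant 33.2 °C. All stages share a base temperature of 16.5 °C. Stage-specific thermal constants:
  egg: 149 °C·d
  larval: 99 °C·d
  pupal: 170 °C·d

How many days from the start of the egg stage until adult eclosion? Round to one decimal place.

25.0 days

Daily accumulation at 33.2 °C = 33.2 − 16.5 = 16.7 DD/day.
Total K = 149 + 99 + 170 = 418 DD.
Total duration = 418 / 16.7 = 25.030 ≈ 25.0 days.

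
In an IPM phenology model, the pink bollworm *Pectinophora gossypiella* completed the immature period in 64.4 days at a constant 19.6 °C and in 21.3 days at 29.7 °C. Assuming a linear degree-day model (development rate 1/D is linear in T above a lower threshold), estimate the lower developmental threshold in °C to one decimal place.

Under the model K = D·(T − T_b), so D₁·(T₁ − T_b) = D₂·(T₂ − T_b).
64.4·(19.6 − T_b) = 21.3·(29.7 − T_b)
T_b = (64.4·19.6 − 21.3·29.7) / (64.4 − 21.3) = 629.63 / 43.1 = 14.609 °C ≈ 14.6 °C.

14.6 °C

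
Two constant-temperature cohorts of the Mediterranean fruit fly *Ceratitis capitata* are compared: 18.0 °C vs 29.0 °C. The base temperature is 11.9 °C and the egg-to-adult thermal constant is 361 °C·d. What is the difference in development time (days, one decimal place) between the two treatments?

At 18.0 °C: 361 / (18.0 − 11.9) = 361 / 6.1 = 59.180 d.
At 29.0 °C: 361 / (29.0 − 11.9) = 361 / 17.1 = 21.111 d.
Difference = |59.180 − 21.111| = 38.069 ≈ 38.1 days.

38.1 days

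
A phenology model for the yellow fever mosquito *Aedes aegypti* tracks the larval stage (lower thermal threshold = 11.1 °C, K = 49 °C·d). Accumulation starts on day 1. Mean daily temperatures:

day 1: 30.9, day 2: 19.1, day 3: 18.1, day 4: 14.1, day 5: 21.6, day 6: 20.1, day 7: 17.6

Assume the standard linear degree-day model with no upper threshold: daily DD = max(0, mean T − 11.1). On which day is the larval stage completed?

day 6

Daily DD above 11.1 °C: 19.8, 8.0, 7.0, 3.0, 10.5, 9.0, 6.5.
Cumulative: 19.8, 27.8, 34.8, 37.8, 48.3, 57.3, 63.8.
The total first reaches 49 DD on day 6.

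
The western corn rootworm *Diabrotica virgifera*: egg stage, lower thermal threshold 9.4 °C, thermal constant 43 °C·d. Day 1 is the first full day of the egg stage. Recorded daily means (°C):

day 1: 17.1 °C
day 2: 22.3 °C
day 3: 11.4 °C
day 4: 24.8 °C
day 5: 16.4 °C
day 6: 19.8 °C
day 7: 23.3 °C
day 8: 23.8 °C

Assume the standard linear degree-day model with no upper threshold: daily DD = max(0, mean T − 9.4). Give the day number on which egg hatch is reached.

Daily DD above 9.4 °C: 7.7, 12.9, 2.0, 15.4, 7.0, 10.4, 13.9, 14.4.
Cumulative: 7.7, 20.6, 22.6, 38.0, 45.0, 55.4, 69.3, 83.7.
The total first reaches 43 DD on day 5.

day 5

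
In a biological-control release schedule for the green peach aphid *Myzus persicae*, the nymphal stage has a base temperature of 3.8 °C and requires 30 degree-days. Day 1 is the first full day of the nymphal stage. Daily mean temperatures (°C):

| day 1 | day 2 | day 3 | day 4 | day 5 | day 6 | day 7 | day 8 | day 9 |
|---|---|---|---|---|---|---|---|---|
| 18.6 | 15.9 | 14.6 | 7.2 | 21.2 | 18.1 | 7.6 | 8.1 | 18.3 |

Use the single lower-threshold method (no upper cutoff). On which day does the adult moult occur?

Daily DD above 3.8 °C: 14.8, 12.1, 10.8, 3.4, 17.4, 14.3, 3.8, 4.3, 14.5.
Cumulative: 14.8, 26.9, 37.7, 41.1, 58.5, 72.8, 76.6, 80.9, 95.4.
The total first reaches 30 DD on day 3.

day 3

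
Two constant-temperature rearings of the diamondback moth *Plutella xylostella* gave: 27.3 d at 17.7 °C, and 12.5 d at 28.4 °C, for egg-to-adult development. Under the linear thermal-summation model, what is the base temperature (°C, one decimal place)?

8.7 °C

Under the model K = D·(T − T_b), so D₁·(T₁ − T_b) = D₂·(T₂ − T_b).
27.3·(17.7 − T_b) = 12.5·(28.4 − T_b)
T_b = (27.3·17.7 − 12.5·28.4) / (27.3 − 12.5) = 128.21 / 14.8 = 8.663 °C ≈ 8.7 °C.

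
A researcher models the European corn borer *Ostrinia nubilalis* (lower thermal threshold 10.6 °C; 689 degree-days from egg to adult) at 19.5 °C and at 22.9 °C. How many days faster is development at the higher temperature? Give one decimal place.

21.4 days

At 19.5 °C: 689 / (19.5 − 10.6) = 689 / 8.9 = 77.416 d.
At 22.9 °C: 689 / (22.9 − 10.6) = 689 / 12.3 = 56.016 d.
Difference = |77.416 − 56.016| = 21.399 ≈ 21.4 days.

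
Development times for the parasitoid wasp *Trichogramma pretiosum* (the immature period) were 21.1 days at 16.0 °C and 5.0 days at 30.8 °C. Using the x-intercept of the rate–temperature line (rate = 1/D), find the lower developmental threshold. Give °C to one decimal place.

11.4 °C

Equal thermal constants: D₁(T₁ − T_b) = D₂(T₂ − T_b).
21.1·(16.0 − T_b) = 5.0·(30.8 − T_b)
T_b = (21.1·16.0 − 5.0·30.8) / (21.1 − 5.0) = 183.60 / 16.1 = 11.404 °C ≈ 11.4 °C.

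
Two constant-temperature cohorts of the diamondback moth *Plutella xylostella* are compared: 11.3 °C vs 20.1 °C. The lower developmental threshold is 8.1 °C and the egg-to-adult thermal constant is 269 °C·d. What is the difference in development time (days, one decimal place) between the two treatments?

At 11.3 °C: 269 / (11.3 − 8.1) = 269 / 3.2 = 84.062 d.
At 20.1 °C: 269 / (20.1 − 8.1) = 269 / 12.0 = 22.417 d.
Difference = |84.062 − 22.417| = 61.646 ≈ 61.6 days.

61.6 days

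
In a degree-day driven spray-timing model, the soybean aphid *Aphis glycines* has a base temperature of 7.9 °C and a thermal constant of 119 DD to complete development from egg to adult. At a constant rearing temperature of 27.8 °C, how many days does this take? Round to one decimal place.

Daily accumulation = 27.8 − 7.9 = 19.9 DD/day.
Duration = 119 / 19.9 = 5.980 ≈ 6.0 days.

6.0 days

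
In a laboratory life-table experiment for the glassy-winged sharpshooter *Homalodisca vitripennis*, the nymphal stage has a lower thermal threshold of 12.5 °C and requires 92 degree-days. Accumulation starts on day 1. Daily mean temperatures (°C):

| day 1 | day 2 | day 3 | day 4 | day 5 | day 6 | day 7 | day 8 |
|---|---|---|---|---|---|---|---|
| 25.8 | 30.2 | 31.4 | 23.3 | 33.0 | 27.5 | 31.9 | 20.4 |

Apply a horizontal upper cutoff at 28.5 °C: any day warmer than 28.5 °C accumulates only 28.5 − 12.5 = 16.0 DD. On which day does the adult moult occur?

day 7

Daily DD above 12.5 °C (capped at 16.0): 13.3, 16.0, 16.0, 10.8, 16.0, 15.0, 16.0, 7.9.
Cumulative: 13.3, 29.3, 45.3, 56.1, 72.1, 87.1, 103.1, 111.0.
The total first reaches 92 DD on day 7.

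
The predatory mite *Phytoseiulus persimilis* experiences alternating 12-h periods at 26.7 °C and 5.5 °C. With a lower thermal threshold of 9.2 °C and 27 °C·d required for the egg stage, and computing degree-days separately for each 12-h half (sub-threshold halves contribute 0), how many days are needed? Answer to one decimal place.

3.1 days

Day half: max(0, 26.7 − 9.2) × 0.5 = 17.5 × 0.5 = 8.75 DD.
Night half: max(0, 5.5 − 9.2) × 0.5 = 0.0 × 0.5 = 0.00 DD.
Per 24 h: 8.75 DD/day.
Duration = 27 / 8.75 = 3.086 ≈ 3.1 days.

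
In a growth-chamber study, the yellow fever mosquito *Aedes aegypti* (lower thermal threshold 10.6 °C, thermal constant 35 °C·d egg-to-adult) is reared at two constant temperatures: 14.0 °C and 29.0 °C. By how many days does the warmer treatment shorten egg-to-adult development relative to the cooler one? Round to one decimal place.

8.4 days

At 14.0 °C: 35 / (14.0 − 10.6) = 35 / 3.4 = 10.294 d.
At 29.0 °C: 35 / (29.0 − 10.6) = 35 / 18.4 = 1.902 d.
Difference = |10.294 − 1.902| = 8.392 ≈ 8.4 days.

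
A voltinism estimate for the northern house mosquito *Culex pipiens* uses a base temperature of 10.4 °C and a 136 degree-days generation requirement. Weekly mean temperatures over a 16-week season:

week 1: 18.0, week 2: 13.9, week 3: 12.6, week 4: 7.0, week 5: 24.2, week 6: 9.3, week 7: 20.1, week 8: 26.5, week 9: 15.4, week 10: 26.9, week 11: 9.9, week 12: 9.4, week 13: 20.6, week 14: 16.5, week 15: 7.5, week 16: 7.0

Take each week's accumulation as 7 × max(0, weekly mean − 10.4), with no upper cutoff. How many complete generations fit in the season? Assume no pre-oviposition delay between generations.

Weekly DD (7 × max(0, T̄ − 10.4)): 53.2, 24.5, 15.4, 0.0, 96.6, 0.0, 67.9, 112.7, 35.0, 115.5, 0.0, 0.0, 71.4, 42.7, 0.0, 0.0.
Season total = 634.9 DD.
Complete generations = ⌊634.9 / 136⌋ = 4.

4 generations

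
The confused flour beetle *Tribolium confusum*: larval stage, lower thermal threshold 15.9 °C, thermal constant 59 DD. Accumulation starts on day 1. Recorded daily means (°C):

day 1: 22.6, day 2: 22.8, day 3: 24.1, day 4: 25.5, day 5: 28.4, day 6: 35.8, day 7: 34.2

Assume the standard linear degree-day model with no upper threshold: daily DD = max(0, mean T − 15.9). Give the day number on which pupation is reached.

day 6

Daily DD above 15.9 °C: 6.7, 6.9, 8.2, 9.6, 12.5, 19.9, 18.3.
Cumulative: 6.7, 13.6, 21.8, 31.4, 43.9, 63.8, 82.1.
The total first reaches 59 DD on day 6.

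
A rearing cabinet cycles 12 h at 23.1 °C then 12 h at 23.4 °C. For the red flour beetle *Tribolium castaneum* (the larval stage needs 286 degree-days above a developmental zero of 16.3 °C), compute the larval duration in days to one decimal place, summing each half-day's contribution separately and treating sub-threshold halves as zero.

41.2 days

Day half: max(0, 23.1 − 16.3) × 0.5 = 6.8 × 0.5 = 3.40 DD.
Night half: max(0, 23.4 − 16.3) × 0.5 = 7.1 × 0.5 = 3.55 DD.
Per 24 h: 6.95 DD/day.
Duration = 286 / 6.95 = 41.151 ≈ 41.2 days.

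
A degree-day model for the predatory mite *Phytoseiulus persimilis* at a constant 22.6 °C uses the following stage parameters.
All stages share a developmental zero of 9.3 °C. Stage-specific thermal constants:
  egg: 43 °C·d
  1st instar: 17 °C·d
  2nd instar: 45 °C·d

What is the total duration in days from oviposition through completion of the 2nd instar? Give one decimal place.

7.9 days

Daily accumulation at 22.6 °C = 22.6 − 9.3 = 13.3 DD/day.
Total K = 43 + 17 + 45 = 105 DD.
Total duration = 105 / 13.3 = 7.895 ≈ 7.9 days.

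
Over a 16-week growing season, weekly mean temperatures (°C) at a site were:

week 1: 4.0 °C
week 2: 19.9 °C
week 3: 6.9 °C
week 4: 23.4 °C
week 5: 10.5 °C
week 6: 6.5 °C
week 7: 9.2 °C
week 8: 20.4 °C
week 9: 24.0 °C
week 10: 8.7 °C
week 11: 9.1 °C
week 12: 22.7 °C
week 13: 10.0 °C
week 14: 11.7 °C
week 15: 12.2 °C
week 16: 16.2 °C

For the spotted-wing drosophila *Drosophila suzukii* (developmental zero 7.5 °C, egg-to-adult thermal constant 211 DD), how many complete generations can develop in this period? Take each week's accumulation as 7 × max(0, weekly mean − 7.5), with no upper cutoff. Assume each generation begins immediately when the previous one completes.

3 generations

Weekly DD (7 × max(0, T̄ − 7.5)): 0.0, 86.8, 0.0, 111.3, 21.0, 0.0, 11.9, 90.3, 115.5, 8.4, 11.2, 106.4, 17.5, 29.4, 32.9, 60.9.
Season total = 703.5 DD.
Complete generations = ⌊703.5 / 211⌋ = 3.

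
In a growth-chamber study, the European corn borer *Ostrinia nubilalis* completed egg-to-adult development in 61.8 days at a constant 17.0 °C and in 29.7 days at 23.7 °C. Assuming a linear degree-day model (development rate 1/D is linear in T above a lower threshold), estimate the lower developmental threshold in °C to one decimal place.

Linear rate model ⇒ the product D·(T − T_b) is constant across temperatures.
61.8·(17.0 − T_b) = 29.7·(23.7 − T_b)
T_b = (61.8·17.0 − 29.7·23.7) / (61.8 − 29.7) = 346.71 / 32.1 = 10.801 °C ≈ 10.8 °C.

10.8 °C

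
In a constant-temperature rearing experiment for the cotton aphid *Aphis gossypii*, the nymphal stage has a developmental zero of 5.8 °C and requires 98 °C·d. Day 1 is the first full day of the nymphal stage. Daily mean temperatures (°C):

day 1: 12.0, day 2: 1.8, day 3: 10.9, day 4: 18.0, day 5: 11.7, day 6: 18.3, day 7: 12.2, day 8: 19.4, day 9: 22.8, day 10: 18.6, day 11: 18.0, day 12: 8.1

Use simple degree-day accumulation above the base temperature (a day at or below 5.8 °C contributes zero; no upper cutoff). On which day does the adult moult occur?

day 11

Daily DD above 5.8 °C: 6.2, 0.0, 5.1, 12.2, 5.9, 12.5, 6.4, 13.6, 17.0, 12.8, 12.2, 2.3.
Cumulative: 6.2, 6.2, 11.3, 23.5, 29.4, 41.9, 48.3, 61.9, 78.9, 91.7, 103.9, 106.2.
The total first reaches 98 DD on day 11.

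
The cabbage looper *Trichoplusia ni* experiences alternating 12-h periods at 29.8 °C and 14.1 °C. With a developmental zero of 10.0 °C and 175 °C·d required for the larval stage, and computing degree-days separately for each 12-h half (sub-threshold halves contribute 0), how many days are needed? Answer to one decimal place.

14.6 days

Day half: max(0, 29.8 − 10.0) × 0.5 = 19.8 × 0.5 = 9.90 DD.
Night half: max(0, 14.1 − 10.0) × 0.5 = 4.1 × 0.5 = 2.05 DD.
Per 24 h: 11.95 DD/day.
Duration = 175 / 11.95 = 14.644 ≈ 14.6 days.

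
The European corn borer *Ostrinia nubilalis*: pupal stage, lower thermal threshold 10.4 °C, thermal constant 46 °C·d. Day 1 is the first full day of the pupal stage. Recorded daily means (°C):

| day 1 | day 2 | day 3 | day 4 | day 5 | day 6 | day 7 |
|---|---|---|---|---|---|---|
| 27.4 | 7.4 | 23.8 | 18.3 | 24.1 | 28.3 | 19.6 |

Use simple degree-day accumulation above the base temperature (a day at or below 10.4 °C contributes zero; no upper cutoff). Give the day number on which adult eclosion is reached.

day 5

Daily DD above 10.4 °C: 17.0, 0.0, 13.4, 7.9, 13.7, 17.9, 9.2.
Cumulative: 17.0, 17.0, 30.4, 38.3, 52.0, 69.9, 79.1.
The total first reaches 46 DD on day 5.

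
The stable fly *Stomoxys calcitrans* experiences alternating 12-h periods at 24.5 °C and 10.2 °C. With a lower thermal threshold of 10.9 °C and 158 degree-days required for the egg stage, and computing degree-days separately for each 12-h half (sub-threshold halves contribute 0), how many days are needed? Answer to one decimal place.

Day half: max(0, 24.5 − 10.9) × 0.5 = 13.6 × 0.5 = 6.80 DD.
Night half: max(0, 10.2 − 10.9) × 0.5 = 0.0 × 0.5 = 0.00 DD.
Per 24 h: 6.80 DD/day.
Duration = 158 / 6.80 = 23.235 ≈ 23.2 days.

23.2 days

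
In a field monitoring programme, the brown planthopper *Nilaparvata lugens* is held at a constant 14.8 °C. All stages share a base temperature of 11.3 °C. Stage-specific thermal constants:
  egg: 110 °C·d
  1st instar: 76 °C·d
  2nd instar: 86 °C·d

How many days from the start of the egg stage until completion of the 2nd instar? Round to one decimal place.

77.7 days

Daily accumulation at 14.8 °C = 14.8 − 11.3 = 3.5 DD/day.
Total K = 110 + 76 + 86 = 272 DD.
Total duration = 272 / 3.5 = 77.714 ≈ 77.7 days.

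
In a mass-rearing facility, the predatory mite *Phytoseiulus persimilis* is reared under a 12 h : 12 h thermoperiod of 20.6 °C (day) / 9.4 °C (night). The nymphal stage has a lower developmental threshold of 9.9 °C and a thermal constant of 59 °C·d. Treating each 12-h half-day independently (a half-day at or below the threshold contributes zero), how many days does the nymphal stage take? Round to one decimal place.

11.0 days

Day half: max(0, 20.6 − 9.9) × 0.5 = 10.7 × 0.5 = 5.35 DD.
Night half: max(0, 9.4 − 9.9) × 0.5 = 0.0 × 0.5 = 0.00 DD.
Per 24 h: 5.35 DD/day.
Duration = 59 / 5.35 = 11.028 ≈ 11.0 days.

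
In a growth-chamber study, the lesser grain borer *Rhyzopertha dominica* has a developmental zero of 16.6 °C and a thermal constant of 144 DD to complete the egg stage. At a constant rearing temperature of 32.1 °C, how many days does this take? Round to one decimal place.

9.3 days

Daily accumulation = 32.1 − 16.6 = 15.5 DD/day.
Duration = 144 / 15.5 = 9.290 ≈ 9.3 days.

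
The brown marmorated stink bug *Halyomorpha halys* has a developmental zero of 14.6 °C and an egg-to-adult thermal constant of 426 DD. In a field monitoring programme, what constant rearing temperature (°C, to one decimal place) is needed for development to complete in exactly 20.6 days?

Required daily accumulation = 426 / 20.6 = 20.680 DD/day.
T = T_base + 20.680 = 14.6 + 20.680 = 35.280 ≈ 35.3 °C.

35.3 °C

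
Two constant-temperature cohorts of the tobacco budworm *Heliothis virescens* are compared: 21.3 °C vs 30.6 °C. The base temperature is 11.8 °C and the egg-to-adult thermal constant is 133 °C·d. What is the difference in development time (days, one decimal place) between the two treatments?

At 21.3 °C: 133 / (21.3 − 11.8) = 133 / 9.5 = 14.000 d.
At 30.6 °C: 133 / (30.6 − 11.8) = 133 / 18.8 = 7.074 d.
Difference = |14.000 − 7.074| = 6.926 ≈ 6.9 days.

6.9 days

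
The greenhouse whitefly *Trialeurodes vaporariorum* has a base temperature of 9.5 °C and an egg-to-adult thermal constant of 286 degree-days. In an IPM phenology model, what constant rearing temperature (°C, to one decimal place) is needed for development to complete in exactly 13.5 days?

Required daily accumulation = 286 / 13.5 = 21.185 DD/day.
T = T_base + 21.185 = 9.5 + 21.185 = 30.685 ≈ 30.7 °C.

30.7 °C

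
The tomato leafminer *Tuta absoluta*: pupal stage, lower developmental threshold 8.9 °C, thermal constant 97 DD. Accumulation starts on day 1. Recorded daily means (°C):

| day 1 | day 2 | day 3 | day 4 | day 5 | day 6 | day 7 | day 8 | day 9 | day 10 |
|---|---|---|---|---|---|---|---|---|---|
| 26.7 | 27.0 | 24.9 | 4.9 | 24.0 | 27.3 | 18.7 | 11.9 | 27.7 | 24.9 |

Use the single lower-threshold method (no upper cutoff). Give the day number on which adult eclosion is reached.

day 8

Daily DD above 8.9 °C: 17.8, 18.1, 16.0, 0.0, 15.1, 18.4, 9.8, 3.0, 18.8, 16.0.
Cumulative: 17.8, 35.9, 51.9, 51.9, 67.0, 85.4, 95.2, 98.2, 117.0, 133.0.
The total first reaches 97 DD on day 8.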